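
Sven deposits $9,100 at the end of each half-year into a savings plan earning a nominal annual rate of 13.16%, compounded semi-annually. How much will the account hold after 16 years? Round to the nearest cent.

$924,469.98

Periodic rate i = 0.1316/2 = 0.0658; n = 16 × 2 = 32 periods.
FV = PMT · [(1+i)^n − 1] / i = 9100 · 101.590107 = 924,469.9768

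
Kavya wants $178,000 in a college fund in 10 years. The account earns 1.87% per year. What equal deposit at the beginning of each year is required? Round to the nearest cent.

$16,052.79

FV-annuity factor × (1+i) = 11.088414; PMT = 178000 / 11.088414 = 16,052.7912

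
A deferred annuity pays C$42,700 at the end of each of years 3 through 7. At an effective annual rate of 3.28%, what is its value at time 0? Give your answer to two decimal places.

C$181,873.32

PV at t=2 (ordinary 5-year annuity): 42700 × a(5|0.0328) = 42700 × 4.543323 = 193,999.8719
Discount back 2 years: 193,999.8719 × (1+0.0328)^(−2) = 193,999.8719 × 0.937492 = 181,873.3158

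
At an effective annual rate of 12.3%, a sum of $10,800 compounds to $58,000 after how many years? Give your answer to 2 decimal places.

14.49 years

n = ln(58000/10800) / ln(1+0.123) = ln(5.37037) / 0.116004 = 14.4900 years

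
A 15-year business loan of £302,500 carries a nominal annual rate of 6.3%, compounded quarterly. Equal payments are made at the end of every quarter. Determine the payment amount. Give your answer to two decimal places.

£7,830.38

With 4 periods per year: i = 0.01575, n = 60.
Annuity-PV factor = 38.631579; PMT = 302500 / 38.631579 = 7,830.3814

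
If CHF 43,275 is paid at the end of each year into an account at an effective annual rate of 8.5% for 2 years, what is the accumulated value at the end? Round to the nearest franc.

CHF 90,228

Accumulation factor s(2|0.085) = 2.085000; FV = 43275 × 2.085000 = 90,228.3750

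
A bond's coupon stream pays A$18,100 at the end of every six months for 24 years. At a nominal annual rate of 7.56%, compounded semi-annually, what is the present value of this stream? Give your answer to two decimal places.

A$398,162.50

Periodic rate i = 0.0756/2 = 0.0378; n = 24 × 2 = 48 periods.
PV = PMT · [1 − (1+i)^(−n)] / i = 18100 · 21.997928 = 398,162.4991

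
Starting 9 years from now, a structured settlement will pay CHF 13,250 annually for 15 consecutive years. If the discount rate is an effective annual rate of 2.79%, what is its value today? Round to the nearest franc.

Value one period before first payment (t=8): 13250 × [1 − (1+0.0279)^(−15)] / 0.0279 = 13250 × 12.121304 = 160,607.2801
PV₀ = 160,607.2801 / (1+0.0279)^8 = 160,607.2801 / 1.246255 = 128,871.9200

CHF 128,872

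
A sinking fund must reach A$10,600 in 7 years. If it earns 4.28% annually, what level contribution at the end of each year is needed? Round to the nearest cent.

FV-annuity factor = 7.965730; PMT = 10600 / 7.965730 = 1,330.7004

A$1,330.70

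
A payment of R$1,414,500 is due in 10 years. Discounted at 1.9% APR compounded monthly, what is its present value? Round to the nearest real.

Periodic rate i = 0.019/12 = 0.00158333; n = 10 × 12 = 120 periods.
Discount factor = (1+0.00158333)^(−120) = 0.827083; PV = 1,414,500 × 0.827083 = 1,169,909.4701

R$1,169,909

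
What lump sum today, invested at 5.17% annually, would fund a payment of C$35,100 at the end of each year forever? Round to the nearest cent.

C$678,916.83

PV = PMT / i = 35100 / 0.0517 = 678,916.8279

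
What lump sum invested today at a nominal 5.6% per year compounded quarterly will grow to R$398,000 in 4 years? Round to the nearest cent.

R$318,622.02

i = 0.056/4 = 0.014 per quarter; n = 4·4 = 16.
PV = FV·(1+i)^(−n) = 398,000 × 0.800558 = 318,622.0240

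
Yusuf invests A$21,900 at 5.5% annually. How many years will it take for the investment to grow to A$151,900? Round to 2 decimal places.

36.17 years

(1+i)^n = 151900/21900 = 6.93607, so n = ln 6.93607 / ln 1.055 = 36.1731 years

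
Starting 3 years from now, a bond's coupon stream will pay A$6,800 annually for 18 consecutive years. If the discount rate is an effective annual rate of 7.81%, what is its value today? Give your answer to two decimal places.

A$55,560.18

PV at t=2 (ordinary 18-year annuity): 6800 × a(18|0.0781) = 6800 × 9.496702 = 64,577.5720
PV₀ = 64,577.5720 / (1+0.0781)^2 = 64,577.5720 / 1.162300 = 55,560.1769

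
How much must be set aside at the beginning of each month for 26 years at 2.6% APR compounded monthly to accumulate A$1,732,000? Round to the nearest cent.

i = 0.026/12 = 0.00216667 per month; n = 26·12 = 312.
PMT = 1.732e+06 / ( [(1+0.00216667)^312 − 1] / 0.00216667 × (1+i) ) = 1.732e+06 / 446.146481 = 3,882.1331

A$3,882.13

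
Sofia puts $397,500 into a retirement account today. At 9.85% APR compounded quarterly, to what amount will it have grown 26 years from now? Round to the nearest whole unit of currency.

Periodic rate i = 0.0985/4 = 0.024625; n = 26 × 4 = 104 periods.
FV = 397,500 × (1 + 0.024625)^104 = 4,989,898.7660

$4,989,899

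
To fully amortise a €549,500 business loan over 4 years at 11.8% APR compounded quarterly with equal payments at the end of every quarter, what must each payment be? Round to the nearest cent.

With 4 periods per year: i = 0.0295, n = 16.
PMT = 549500 / ( [1 − (1+0.0295)^(−16)] / 0.0295 ) = 549500 / 12.609251 = 43,579.1156

€43,579.12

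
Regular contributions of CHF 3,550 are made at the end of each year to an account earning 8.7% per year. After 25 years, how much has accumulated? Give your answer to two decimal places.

FV = PMT · [(1+i)^n − 1] / i = 3550 · 81.022280 = 287,629.0945

CHF 287,629.09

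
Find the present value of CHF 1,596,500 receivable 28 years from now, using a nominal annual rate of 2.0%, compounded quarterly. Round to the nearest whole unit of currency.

Periodic rate i = 0.02/4 = 0.005; n = 28 × 4 = 112 periods.
PV = 1,596,500 / (1 + 0.005)^112 = 1,596,500 / 1.748231 = 913,208.6282

CHF 913,209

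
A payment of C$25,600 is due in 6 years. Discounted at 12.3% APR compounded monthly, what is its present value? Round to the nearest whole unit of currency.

C$12,285

With 12 periods per year: i = 0.01025, n = 72.
Discount factor = (1+0.01025)^(−72) = 0.479868; PV = 25,600 × 0.479868 = 12,284.6308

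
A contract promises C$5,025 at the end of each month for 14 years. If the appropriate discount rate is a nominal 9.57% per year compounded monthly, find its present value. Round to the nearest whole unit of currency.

C$464,194

With 12 periods per year: i = 0.007975, n = 168.
Annuity factor a(168|0.007975) = 92.376987; PV = 5025 × 92.376987 = 464,194.3584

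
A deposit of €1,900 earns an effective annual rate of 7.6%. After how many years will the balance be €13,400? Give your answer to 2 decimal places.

26.67 years

n = ln(13400/1900) / ln(1+0.076) = ln(7.05263) / 0.073250 = 26.6674 years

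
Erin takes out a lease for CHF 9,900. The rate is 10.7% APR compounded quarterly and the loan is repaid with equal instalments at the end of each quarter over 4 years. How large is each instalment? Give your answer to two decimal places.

CHF 768.70

i = 0.107/4 = 0.02675 per quarter; n = 4·4 = 16.
Annuity-PV factor = 12.878961; PMT = 9900 / 12.878961 = 768.6956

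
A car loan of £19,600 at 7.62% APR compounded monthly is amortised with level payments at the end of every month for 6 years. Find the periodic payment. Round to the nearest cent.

£340.03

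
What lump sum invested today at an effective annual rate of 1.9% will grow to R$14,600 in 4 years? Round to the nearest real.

R$13,541

Discount factor = (1+0.019)^(−4) = 0.927477; PV = 14,600 × 0.927477 = 13,541.1678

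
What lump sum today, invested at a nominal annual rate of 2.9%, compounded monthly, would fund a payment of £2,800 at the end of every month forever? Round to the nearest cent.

Periodic rate i = 0.029/12 = 0.00241667.
PV = C/r = 2800/0.00241667 = 1,158,620.6897

£1,158,620.69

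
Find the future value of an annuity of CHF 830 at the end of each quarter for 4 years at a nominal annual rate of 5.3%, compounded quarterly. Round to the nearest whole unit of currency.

i = 0.053/4 = 0.01325 per quarter; n = 4·4 = 16.
FV = PMT · [(1+i)^n − 1] / i = 830 · 17.692687 = 14,684.9299

CHF 14,685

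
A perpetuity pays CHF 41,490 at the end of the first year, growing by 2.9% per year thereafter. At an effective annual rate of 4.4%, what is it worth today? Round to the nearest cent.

CHF 2,766,000.00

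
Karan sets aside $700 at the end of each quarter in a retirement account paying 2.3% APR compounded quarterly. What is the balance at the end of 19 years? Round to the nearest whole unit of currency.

$66,484

Periodic rate i = 0.023/4 = 0.00575; n = 19 × 4 = 76 periods.
FV = 700 × [(1+0.00575)^76 − 1] / 0.00575 = 700 × 94.977352 = 66,484.1464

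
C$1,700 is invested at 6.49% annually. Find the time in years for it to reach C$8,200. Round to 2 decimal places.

25.02 years

n = ln(8200/1700) / ln(1+0.0649) = ln(4.82353) / 0.062881 = 25.0236 years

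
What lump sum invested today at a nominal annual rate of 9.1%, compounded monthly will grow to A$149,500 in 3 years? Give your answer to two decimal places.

A$113,900.62

Periodic rate i = 0.091/12 = 0.00758333; n = 3 × 12 = 36 periods.
Discount factor = (1+0.00758333)^(−36) = 0.761877; PV = 149,500 × 0.761877 = 113,900.6201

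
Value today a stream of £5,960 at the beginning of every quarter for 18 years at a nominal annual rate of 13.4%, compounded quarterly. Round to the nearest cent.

£166,724.67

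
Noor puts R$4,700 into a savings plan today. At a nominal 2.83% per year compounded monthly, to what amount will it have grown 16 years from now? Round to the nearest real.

Periodic rate i = 0.0283/12 = 0.00235833; n = 16 × 12 = 192 periods.
FV = PV·(1+i)^n = 4,700 × 1.571871 = 7,387.7958

R$7,388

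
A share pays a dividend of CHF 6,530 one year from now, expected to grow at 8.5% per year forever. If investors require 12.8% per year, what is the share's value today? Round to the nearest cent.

PV = PMT / (i − g) = 6530 / (0.128 − 0.085) = 6530 / 0.043000 = 151,860.4651

CHF 151,860.47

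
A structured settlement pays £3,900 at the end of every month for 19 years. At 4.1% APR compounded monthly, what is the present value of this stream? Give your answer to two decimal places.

£616,990.29

With 12 periods per year: i = 0.00341667, n = 228.
PV = 3900 × [1 − (1+0.00341667)^(−228)] / 0.00341667 = 3900 × 158.202639 = 616,990.2917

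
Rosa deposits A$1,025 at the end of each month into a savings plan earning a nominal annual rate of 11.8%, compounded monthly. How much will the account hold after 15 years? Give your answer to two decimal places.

A$502,456.41

i = 0.118/12 = 0.00983333 per month; n = 15·12 = 180.
FV = PMT · [(1+i)^n − 1] / i = 1025 · 490.201376 = 502,456.4108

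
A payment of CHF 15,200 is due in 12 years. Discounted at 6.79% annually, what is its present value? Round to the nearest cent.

CHF 6,909.98

Discount factor = (1+0.0679)^(−12) = 0.454604; PV = 15,200 × 0.454604 = 6,909.9762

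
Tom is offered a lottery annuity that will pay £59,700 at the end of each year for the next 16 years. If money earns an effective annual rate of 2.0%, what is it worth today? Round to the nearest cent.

Annuity factor a(16|0.02) = 13.577709; PV = 59700 × 13.577709 = 810,589.2461

£810,589.25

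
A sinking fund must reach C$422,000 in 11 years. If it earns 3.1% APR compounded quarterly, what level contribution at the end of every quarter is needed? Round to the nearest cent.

C$8,085.18

With 4 periods per year: i = 0.00775, n = 44.
FV-annuity factor = 52.194281; PMT = 422000 / 52.194281 = 8,085.1769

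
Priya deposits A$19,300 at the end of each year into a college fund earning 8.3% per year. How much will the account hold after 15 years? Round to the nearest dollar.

A$536,434

FV = 19300 × [(1+0.083)^15 − 1] / 0.083 = 19300 × 27.794507 = 536,433.9818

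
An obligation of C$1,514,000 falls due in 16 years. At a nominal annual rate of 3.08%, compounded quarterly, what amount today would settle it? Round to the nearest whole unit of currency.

C$926,670

i = 0.0308/4 = 0.0077 per quarter; n = 16·4 = 64.
PV = FV·(1+i)^(−n) = 1,514,000 × 0.612068 = 926,670.4776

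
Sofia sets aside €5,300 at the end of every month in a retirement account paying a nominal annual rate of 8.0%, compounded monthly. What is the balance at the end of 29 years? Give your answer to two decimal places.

€7,232,616.84

i = 0.08/12 = 0.00666667 per month; n = 29·12 = 348.
FV = PMT · [(1+i)^n − 1] / i = 5300 · 1364.644687 = 7,232,616.8394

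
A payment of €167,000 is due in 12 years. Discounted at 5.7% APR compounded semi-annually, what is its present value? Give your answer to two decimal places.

€85,077.23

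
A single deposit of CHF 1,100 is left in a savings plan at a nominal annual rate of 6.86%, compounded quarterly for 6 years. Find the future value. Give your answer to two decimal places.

CHF 1,654.37

i = 0.0686/4 = 0.01715 per quarter; n = 6·4 = 24.
FV = PV·(1+i)^n = 1,100 × 1.503973 = 1,654.3705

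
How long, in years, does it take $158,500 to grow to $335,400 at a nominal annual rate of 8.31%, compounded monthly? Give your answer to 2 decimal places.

9.05 years

Periodic rate i = 0.0831/12 = 0.006925.
(1+i)^n = 335400/158500 = 2.11609, so n = ln 2.11609 / ln 1.00693 = 108.6154 months
= 108.6154/12 years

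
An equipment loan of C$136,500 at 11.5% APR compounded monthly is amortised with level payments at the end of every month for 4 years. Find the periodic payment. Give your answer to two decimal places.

i = 0.115/12 = 0.00958333 per month; n = 4·12 = 48.
Annuity-PV factor = 38.330318; PMT = 136500 / 38.330318 = 3,561.1497

C$3,561.15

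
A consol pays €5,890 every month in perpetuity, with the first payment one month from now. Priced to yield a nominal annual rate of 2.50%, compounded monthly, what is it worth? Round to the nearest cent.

€2,827,200.00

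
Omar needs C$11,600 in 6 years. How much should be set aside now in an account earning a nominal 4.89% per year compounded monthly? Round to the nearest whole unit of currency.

With 12 periods per year: i = 0.004075, n = 72.
Discount factor = (1+0.004075)^(−72) = 0.746169; PV = 11,600 × 0.746169 = 8,655.5547

C$8,656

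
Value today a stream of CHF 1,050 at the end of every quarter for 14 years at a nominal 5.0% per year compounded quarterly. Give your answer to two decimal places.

CHF 42,105.45

Periodic rate i = 0.05/4 = 0.0125; n = 14 × 4 = 56 periods.
Annuity factor a(56|0.0125) = 40.100431; PV = 1050 × 40.100431 = 42,105.4528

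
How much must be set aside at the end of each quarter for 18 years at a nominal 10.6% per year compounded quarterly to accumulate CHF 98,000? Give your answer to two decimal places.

CHF 465.89

With 4 periods per year: i = 0.0265, n = 72.
FV-annuity factor = 210.348172; PMT = 98000 / 210.348172 = 465.8942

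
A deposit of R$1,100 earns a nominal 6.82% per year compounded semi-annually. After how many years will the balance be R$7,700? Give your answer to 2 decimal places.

29.02 years

Periodic rate i = 0.0682/2 = 0.0341.
(1+i)^n = 7700/1100 = 7.00000, so n = ln 7.00000 / ln 1.0341 = 58.0323 half-years
= 58.0323/2 years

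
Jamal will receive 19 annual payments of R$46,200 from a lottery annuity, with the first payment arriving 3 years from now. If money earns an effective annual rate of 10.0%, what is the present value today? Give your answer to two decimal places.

PV at t=2 (ordinary 19-year annuity): 46200 × a(19|0.1) = 46200 × 8.364920 = 386,459.3082
PV₀ = 386,459.3082 / (1+0.1)^2 = 386,459.3082 / 1.210000 = 319,387.8580

R$319,387.86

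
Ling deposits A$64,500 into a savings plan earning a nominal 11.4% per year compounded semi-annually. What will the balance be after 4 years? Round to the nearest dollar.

Periodic rate i = 0.114/2 = 0.057; n = 4 × 2 = 8 periods.
FV = 64,500 × (1 + 0.057)^8 = 100,498.5077

A$100,499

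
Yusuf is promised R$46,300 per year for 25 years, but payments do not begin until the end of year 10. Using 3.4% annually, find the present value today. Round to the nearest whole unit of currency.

R$570,978

PV at t=9 (ordinary 25-year annuity): 46300 × a(25|0.034) = 46300 × 16.661840 = 771,443.2002
Discount back 9 years: 771,443.2002 × (1+0.034)^(−9) = 771,443.2002 × 0.740142 = 570,977.6470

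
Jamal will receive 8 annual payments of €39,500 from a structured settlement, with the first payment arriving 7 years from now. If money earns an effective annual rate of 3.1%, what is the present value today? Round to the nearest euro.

PV at t=6 (ordinary 8-year annuity): 39500 × a(8|0.031) = 39500 × 6.990174 = 276,111.8789
PV₀ = 276,111.8789 / (1+0.031)^6 = 276,111.8789 / 1.201025 = 229,896.8918

€229,897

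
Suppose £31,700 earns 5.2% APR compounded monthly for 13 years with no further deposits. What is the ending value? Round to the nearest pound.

£62,231

i = 0.052/12 = 0.00433333 per month; n = 13·12 = 156.
31,700 × (1+0.00433333)^156 = 31,700 × 1.963129 = 62,231.1844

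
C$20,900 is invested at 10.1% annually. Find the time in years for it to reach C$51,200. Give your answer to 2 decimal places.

9.31 years

(1+i)^n = 51200/20900 = 2.44976, so n = ln 2.44976 / ln 1.101 = 9.3120 years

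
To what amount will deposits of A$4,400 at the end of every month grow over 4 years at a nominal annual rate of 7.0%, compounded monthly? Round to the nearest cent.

A$242,920.64

With 12 periods per year: i = 0.00583333, n = 48.
FV = 4400 × [(1+0.00583333)^48 − 1] / 0.00583333 = 4400 × 55.209236 = 242,920.6393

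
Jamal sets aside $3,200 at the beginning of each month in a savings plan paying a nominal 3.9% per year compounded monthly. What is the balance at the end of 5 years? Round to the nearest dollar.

Periodic rate i = 0.039/12 = 0.00325; n = 5 × 12 = 60 periods.
FV = PMT · [(1+i)^n − 1] / i × (1+i) = 3200 · 66.346243 = 212,307.9778
Payments are at the start of each period, so multiply by (1+i).

$212,308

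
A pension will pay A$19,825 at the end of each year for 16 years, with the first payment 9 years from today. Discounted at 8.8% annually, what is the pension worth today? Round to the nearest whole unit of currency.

A$84,976

Value one period before first payment (t=8): 19825 × [1 − (1+0.088)^(−16)] / 0.088 = 19825 × 8.416128 = 166,849.7435
Discount back 8 years: 166,849.7435 × (1+0.088)^(−8) = 166,849.7435 × 0.509294 = 84,975.6275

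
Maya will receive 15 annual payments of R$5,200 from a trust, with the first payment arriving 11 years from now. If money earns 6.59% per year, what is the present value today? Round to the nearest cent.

R$25,679.27

Value one period before first payment (t=10): 5200 × [1 − (1+0.0659)^(−15)] / 0.0659 = 5200 × 9.348545 = 48,612.4328
Discount back 10 years: 48,612.4328 × (1+0.0659)^(−10) = 48,612.4328 × 0.528245 = 25,679.2735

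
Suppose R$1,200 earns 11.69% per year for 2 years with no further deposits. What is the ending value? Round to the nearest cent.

FV = 1,200 × (1 + 0.1169)^2 = 1,496.9587

R$1,496.96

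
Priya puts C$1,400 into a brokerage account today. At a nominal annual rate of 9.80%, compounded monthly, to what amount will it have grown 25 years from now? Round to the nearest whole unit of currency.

C$16,063

With 12 periods per year: i = 0.00816667, n = 300.
1,400 × (1+0.00816667)^300 = 1,400 × 11.473614 = 16,063.0597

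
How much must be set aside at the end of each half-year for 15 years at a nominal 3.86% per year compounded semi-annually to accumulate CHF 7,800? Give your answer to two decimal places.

CHF 194.39

i = 0.0386/2 = 0.0193 per half-year; n = 15·2 = 30.
PMT = 7800 / ( [(1+0.0193)^30 − 1] / 0.0193 ) = 7800 / 40.126299 = 194.3862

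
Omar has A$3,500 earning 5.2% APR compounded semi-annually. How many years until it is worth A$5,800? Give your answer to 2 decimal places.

Periodic rate i = 0.052/2 = 0.026.
n = ln(5800/3500) / ln(1+0.026) = ln(1.65714) / 0.025668 = 19.6782 half-years
= 19.6782/2 years

9.84 years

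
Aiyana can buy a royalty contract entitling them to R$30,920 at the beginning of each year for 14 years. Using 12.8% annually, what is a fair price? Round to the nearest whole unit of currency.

R$222,015

Annuity factor a(14|0.128) × (1+i) = 7.180306; PV = 30920 × 7.180306 = 222,015.0664
(annuity-due: payments at period start, so ×(1+i).)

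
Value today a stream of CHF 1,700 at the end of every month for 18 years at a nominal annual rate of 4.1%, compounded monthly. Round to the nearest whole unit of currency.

CHF 259,393

i = 0.041/12 = 0.00341667 per month; n = 18·12 = 216.
PV = PMT · [1 − (1+i)^(−n)] / i = 1700 · 152.584146 = 259,393.0490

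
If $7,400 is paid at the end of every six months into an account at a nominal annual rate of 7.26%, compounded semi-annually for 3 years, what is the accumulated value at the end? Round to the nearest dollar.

$48,630

i = 0.0726/2 = 0.0363 per half-year; n = 3·2 = 6.
FV = PMT · [(1+i)^n − 1] / i = 7400 · 6.571582 = 48,629.7050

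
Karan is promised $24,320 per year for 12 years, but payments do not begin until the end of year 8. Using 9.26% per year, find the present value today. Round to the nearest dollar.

$92,475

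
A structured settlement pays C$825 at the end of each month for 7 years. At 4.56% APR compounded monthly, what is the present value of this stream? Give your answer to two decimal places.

With 12 periods per year: i = 0.0038, n = 84.
Annuity factor a(84|0.0038) = 71.797380; PV = 825 × 71.797380 = 59,232.8386

C$59,232.84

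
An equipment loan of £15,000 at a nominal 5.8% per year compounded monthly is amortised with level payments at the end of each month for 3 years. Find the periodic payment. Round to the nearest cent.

With 12 periods per year: i = 0.00483333, n = 36.
PMT = 15000 / ( [1 − (1+0.00483333)^(−36)] / 0.00483333 ) = 15000 / 32.969135 = 454.9710

£454.97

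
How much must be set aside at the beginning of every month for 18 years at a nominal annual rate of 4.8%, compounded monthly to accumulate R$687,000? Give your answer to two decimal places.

With 12 periods per year: i = 0.004, n = 216.
FV-annuity factor × (1+i) = 343.505242; PMT = 687000 / 343.505242 = 1,999.9695

R$1,999.97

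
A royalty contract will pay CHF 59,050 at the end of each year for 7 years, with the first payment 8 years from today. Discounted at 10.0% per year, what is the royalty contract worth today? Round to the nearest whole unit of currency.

CHF 147,523

PV at t=7 (ordinary 7-year annuity): 59050 × a(7|0.1) = 59050 × 4.868419 = 287,480.1312
PV₀ = 287,480.1312 / (1+0.1)^7 = 287,480.1312 / 1.948717 = 147,522.7631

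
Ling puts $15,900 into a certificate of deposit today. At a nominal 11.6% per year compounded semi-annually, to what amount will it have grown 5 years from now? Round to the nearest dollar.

$27,942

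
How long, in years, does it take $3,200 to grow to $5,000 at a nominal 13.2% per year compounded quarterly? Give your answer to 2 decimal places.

3.44 years

Periodic rate i = 0.132/4 = 0.033.
(1+i)^n = 5000/3200 = 1.56250, so n = ln 1.56250 / ln 1.033 = 13.7458 quarters
= 13.7458/4 years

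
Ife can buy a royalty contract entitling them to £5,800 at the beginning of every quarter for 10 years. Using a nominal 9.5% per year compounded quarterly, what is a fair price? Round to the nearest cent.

Periodic rate i = 0.095/4 = 0.02375; n = 10 × 4 = 40 periods.
PV = 5800 × [1 − (1+0.02375)^(−40)] / 0.02375 × (1+i) = 5800 × 26.248518 = 152,241.4069
Payments are at the start of each period, so multiply by (1+i).

£152,241.41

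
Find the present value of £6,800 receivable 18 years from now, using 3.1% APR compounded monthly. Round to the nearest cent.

Periodic rate i = 0.031/12 = 0.00258333; n = 18 × 12 = 216 periods.
PV = FV·(1+i)^(−n) = 6,800 × 0.572765 = 3,894.7992

£3,894.80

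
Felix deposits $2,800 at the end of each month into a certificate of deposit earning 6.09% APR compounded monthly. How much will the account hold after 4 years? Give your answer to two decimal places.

$151,750.71

Periodic rate i = 0.0609/12 = 0.005075; n = 4 × 12 = 48 periods.
Accumulation factor s(48|0.005075) = 54.196681; FV = 2800 × 54.196681 = 151,750.7075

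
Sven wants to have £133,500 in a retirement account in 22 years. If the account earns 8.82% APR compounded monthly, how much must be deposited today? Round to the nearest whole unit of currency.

£19,313

With 12 periods per year: i = 0.00735, n = 264.
PV = 133,500 / (1 + 0.00735)^264 = 133,500 / 6.912309 = 19,313.3718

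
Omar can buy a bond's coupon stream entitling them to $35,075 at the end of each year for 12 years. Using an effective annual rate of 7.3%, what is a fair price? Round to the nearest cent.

$274,189.46

PV = PMT · [1 − (1+i)^(−n)] / i = 35075 · 7.817233 = 274,189.4615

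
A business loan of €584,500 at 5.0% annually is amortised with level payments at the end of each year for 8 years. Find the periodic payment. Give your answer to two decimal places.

€90,434.90

PMT = 584500 / ( [1 − (1+0.05)^(−8)] / 0.05 ) = 584500 / 6.463213 = 90,434.9001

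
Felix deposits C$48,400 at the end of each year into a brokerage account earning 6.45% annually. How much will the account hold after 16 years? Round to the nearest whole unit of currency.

FV = PMT · [(1+i)^n − 1] / i = 48400 · 26.643538 = 1,289,547.2622

C$1,289,547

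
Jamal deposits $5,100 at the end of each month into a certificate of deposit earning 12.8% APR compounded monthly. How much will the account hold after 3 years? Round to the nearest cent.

With 12 periods per year: i = 0.0106667, n = 36.
Accumulation factor s(36|0.0106667) = 43.609024; FV = 5100 × 43.609024 = 222,406.0236

$222,406.02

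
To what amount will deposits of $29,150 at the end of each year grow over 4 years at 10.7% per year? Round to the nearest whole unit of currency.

FV = PMT · [(1+i)^n − 1] / i = 29150 · 4.689021 = 136,684.9634

$136,685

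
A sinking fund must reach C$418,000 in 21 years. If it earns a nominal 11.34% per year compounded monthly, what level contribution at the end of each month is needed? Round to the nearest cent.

C$407.24

i = 0.1134/12 = 0.00945 per month; n = 21·12 = 252.
PMT = 418000 / ( [(1+0.00945)^252 − 1] / 0.00945 ) = 418000 / 1026.426191 = 407.2382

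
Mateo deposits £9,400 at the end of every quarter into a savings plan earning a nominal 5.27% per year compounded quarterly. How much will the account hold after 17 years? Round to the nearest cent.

i = 0.0527/4 = 0.013175 per quarter; n = 17·4 = 68.
FV = 9400 × [(1+0.013175)^68 − 1] / 0.013175 = 9400 × 108.937412 = 1,024,011.6774

£1,024,011.68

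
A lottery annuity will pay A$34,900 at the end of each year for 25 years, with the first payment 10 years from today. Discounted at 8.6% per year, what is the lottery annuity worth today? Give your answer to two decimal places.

A$168,580.44

Value one period before first payment (t=9): 34900 × [1 − (1+0.086)^(−25)] / 0.086 = 34900 × 10.149630 = 354,222.0746
PV₀ = 354,222.0746 / (1+0.086)^9 = 354,222.0746 / 2.101205 = 168,580.4447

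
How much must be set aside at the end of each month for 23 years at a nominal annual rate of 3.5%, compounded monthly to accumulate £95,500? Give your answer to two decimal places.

Periodic rate i = 0.035/12 = 0.00291667; n = 23 × 12 = 276 periods.
FV-annuity factor = 423.112231; PMT = 95500 / 423.112231 = 225.7084

£225.71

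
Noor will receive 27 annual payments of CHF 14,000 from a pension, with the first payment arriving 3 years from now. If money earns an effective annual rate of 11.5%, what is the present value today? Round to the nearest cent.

PV at t=2 (ordinary 27-year annuity): 14000 × a(27|0.115) = 14000 × 8.235522 = 115,297.3076
PV₀ = 115,297.3076 / (1+0.115)^2 = 115,297.3076 / 1.243225 = 92,740.4996

CHF 92,740.50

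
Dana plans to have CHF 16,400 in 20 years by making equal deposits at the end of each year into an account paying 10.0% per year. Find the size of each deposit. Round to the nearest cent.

FV-annuity factor = 57.274999; PMT = 16400 / 57.274999 = 286.3378

CHF 286.34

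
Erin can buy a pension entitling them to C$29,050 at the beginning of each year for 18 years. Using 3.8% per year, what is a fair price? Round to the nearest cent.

C$388,008.12

Annuity factor a(18|0.038) × (1+i) = 13.356562; PV = 29050 × 13.356562 = 388,008.1174
Payments are at the start of each period, so multiply by (1+i).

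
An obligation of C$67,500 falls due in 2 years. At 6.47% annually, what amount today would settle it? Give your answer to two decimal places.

Discount factor = (1+0.0647)^(−2) = 0.882156; PV = 67,500 × 0.882156 = 59,545.5436

C$59,545.54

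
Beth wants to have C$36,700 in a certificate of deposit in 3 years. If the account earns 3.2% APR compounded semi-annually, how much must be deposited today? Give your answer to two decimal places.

With 2 periods per year: i = 0.016, n = 6.
PV = FV·(1+i)^(−n) = 36,700 × 0.909155 = 33,365.9747

C$33,365.97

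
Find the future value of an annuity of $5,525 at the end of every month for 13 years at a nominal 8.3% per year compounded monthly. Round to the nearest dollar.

Periodic rate i = 0.083/12 = 0.00691667; n = 13 × 12 = 156 periods.
Accumulation factor s(156|0.00691667) = 279.156109; FV = 5525 × 279.156109 = 1,542,337.5039

$1,542,338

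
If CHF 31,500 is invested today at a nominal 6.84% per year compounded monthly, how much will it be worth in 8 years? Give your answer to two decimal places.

CHF 54,360.29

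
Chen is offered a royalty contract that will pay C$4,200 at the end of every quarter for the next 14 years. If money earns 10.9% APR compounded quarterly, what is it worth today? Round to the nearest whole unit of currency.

With 4 periods per year: i = 0.02725, n = 56.
Annuity factor a(56|0.02725) = 28.554535; PV = 4200 × 28.554535 = 119,929.0482

C$119,929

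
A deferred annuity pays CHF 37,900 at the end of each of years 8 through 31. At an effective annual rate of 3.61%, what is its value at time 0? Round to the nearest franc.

PV at t=7 (ordinary 24-year annuity): 37900 × a(24|0.0361) = 37900 × 15.874429 = 601,640.8684
Discount back 7 years: 601,640.8684 × (1+0.0361)^(−7) = 601,640.8684 × 0.780168 = 469,381.1164

CHF 469,381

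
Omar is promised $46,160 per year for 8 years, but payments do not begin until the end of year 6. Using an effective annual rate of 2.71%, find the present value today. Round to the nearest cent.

$286,978.69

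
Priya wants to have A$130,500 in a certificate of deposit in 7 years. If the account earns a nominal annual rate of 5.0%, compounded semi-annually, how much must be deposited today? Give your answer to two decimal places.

i = 0.05/2 = 0.025 per half-year; n = 7·2 = 14.
PV = FV·(1+i)^(−n) = 130,500 × 0.707727 = 92,358.3990

A$92,358.40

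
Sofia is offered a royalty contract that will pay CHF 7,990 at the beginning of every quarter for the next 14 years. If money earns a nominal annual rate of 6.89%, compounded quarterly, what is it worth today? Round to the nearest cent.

CHF 290,528.39

i = 0.0689/4 = 0.017225 per quarter; n = 14·4 = 56.
PV = 7990 × [1 − (1+0.017225)^(−56)] / 0.017225 × (1+i) = 7990 × 36.361501 = 290,528.3900
Payments are at the start of each period, so multiply by (1+i).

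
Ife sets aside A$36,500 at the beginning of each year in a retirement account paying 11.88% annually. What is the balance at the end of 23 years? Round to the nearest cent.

A$4,201,276.86

Accumulation factor s(23|0.1188) × (1+i) = 115.103476; FV = 36500 × 115.103476 = 4,201,276.8609
Payments are at the start of each period, so multiply by (1+i).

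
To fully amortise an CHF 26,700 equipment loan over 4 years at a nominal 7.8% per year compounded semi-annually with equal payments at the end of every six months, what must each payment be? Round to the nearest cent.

CHF 3,949.33

Periodic rate i = 0.078/2 = 0.039; n = 4 × 2 = 8 periods.
PMT = 26700 / ( [1 − (1+0.039)^(−8)] / 0.039 ) = 26700 / 6.760633 = 3,949.3341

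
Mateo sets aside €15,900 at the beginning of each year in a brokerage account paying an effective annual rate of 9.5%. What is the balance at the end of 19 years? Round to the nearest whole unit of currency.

€844,643

FV = 15900 × [(1+0.095)^19 − 1] / 0.095 × (1+i) = 15900 × 53.122233 = 844,643.4995
(Beginning-of-period payments → annuity-due factor ×(1+i).)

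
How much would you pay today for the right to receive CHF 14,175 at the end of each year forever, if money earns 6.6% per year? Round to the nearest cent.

CHF 214,772.73

PV = C/r = 14175/0.066 = 214,772.7273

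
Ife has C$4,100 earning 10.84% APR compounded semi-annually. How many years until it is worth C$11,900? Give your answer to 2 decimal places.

10.09 years

Periodic rate i = 0.1084/2 = 0.0542.
(1+i)^n = 11900/4100 = 2.90244, so n = ln 2.90244 / ln 1.0542 = 20.1877 half-years
= 20.1877/2 years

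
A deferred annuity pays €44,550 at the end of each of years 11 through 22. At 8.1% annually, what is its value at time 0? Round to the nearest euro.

€153,281

Value one period before first payment (t=10): 44550 × [1 − (1+0.081)^(−12)] / 0.081 = 44550 × 7.497187 = 333,999.6962
Discount back 10 years: 333,999.6962 × (1+0.081)^(−10) = 333,999.6962 × 0.458926 = 153,281.2849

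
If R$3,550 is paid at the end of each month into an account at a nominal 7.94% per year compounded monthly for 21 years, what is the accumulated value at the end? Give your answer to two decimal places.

R$2,290,610.93

With 12 periods per year: i = 0.00661667, n = 252.
FV = 3550 × [(1+0.00661667)^252 − 1] / 0.00661667 = 3550 × 645.242517 = 2,290,610.9337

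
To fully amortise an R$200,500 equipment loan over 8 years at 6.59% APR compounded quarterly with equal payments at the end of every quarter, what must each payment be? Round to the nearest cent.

i = 0.0659/4 = 0.016475 per quarter; n = 8·4 = 32.
Annuity-PV factor = 24.716456; PMT = 200500 / 24.716456 = 8,112.0043

R$8,112.00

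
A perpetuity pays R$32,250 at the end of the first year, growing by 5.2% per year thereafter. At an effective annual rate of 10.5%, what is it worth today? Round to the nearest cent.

PV = D₁/(r − g) = 32250/(0.105 − 0.052) = 608,490.5660

R$608,490.57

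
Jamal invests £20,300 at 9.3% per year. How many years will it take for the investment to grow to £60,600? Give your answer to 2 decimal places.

12.30 years

(1+i)^n = 60600/20300 = 2.98522, so n = ln 2.98522 / ln 1.093 = 12.2987 years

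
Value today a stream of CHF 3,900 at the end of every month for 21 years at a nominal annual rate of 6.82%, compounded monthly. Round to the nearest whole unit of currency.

Periodic rate i = 0.0682/12 = 0.00568333; n = 21 × 12 = 252 periods.
Annuity factor a(252|0.00568333) = 133.767778; PV = 3900 × 133.767778 = 521,694.3347

CHF 521,694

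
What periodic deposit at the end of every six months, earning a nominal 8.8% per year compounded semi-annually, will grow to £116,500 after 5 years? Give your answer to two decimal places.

Periodic rate i = 0.088/2 = 0.044; n = 5 × 2 = 10 periods.
FV-annuity factor = 12.231189; PMT = 116500 / 12.231189 = 9,524.8306

£9,524.83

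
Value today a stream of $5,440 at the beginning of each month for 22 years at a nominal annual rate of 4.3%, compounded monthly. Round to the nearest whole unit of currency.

i = 0.043/12 = 0.00358333 per month; n = 22·12 = 264.
Annuity factor a(264|0.00358333) × (1+i) = 171.137137; PV = 5440 × 171.137137 = 930,986.0263
(annuity-due: payments at period start, so ×(1+i).)

$930,986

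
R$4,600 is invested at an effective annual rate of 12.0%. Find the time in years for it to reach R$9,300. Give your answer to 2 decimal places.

(1+i)^n = 9300/4600 = 2.02174, so n = ln 2.02174 / ln 1.12 = 6.2116 years

6.21 years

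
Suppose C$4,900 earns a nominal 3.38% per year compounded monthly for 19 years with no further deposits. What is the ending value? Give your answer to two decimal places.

C$9,304.82

With 12 periods per year: i = 0.00281667, n = 228.
FV = 4,900 × (1 + 0.00281667)^228 = 9,304.8193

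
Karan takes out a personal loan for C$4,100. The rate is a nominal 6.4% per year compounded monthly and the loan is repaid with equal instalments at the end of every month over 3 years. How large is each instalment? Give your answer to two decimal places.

i = 0.064/12 = 0.00533333 per month; n = 3·12 = 36.
PMT = 4100 / ( [1 − (1+0.00533333)^(−36)] / 0.00533333 ) = 4100 / 32.675993 = 125.4744

C$125.47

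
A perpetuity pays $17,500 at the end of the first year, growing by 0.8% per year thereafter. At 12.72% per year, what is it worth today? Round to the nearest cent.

PV = PMT / (i − g) = 17500 / (0.1272 − 0.008) = 17500 / 0.119200 = 146,812.0805

$146,812.08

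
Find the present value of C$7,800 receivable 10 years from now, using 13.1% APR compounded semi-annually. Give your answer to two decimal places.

C$2,192.93

i = 0.131/2 = 0.0655 per half-year; n = 10·2 = 20.
PV = FV·(1+i)^(−n) = 7,800 × 0.281145 = 2,192.9338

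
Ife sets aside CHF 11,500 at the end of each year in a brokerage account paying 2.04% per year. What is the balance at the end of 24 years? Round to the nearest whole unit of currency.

CHF 351,564

FV = PMT · [(1+i)^n − 1] / i = 11500 · 30.570782 = 351,563.9912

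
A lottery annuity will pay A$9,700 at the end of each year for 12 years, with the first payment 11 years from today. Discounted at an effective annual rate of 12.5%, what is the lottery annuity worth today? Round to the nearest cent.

A$18,082.20

Value one period before first payment (t=10): 9700 × [1 − (1+0.125)^(−12)] / 0.125 = 9700 × 6.053476 = 58,718.7192
Discount back 10 years: 58,718.7192 × (1+0.125)^(−10) = 58,718.7192 × 0.307946 = 18,082.2034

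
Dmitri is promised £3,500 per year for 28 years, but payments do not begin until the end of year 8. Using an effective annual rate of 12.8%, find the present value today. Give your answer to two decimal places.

PV at t=7 (ordinary 28-year annuity): 3500 × a(28|0.128) = 3500 × 7.544500 = 26,405.7490
Discount back 7 years: 26,405.7490 × (1+0.128)^(−7) = 26,405.7490 × 0.430364 = 11,364.0934

£11,364.09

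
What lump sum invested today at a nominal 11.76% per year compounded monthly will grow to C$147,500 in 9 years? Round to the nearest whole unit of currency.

With 12 periods per year: i = 0.0098, n = 108.
PV = 147,500 / (1 + 0.0098)^108 = 147,500 / 2.866946 = 51,448.4688

C$51,448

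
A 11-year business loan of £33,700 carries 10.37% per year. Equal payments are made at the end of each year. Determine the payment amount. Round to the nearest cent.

£5,277.26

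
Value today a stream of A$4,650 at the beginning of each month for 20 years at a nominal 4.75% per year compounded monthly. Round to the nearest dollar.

Periodic rate i = 0.0475/12 = 0.00395833; n = 20 × 12 = 240 periods.
PV = PMT · [1 − (1+i)^(−n)] / i × (1+i) = 4650 · 155.357726 = 722,413.4261
Payments are at the start of each period, so multiply by (1+i).

A$722,413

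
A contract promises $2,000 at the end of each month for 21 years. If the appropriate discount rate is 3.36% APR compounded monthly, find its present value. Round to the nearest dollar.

$361,215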